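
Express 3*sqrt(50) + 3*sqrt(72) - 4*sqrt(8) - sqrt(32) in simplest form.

21*sqrt(2)

3*sqrt(50) = 15*sqrt(2); 3*sqrt(72) = 18*sqrt(2); 4*sqrt(8) = 8*sqrt(2); sqrt(32) = 4*sqrt(2)
Combine: (15 + 18 - 8 - 4)·sqrt(2) = 21*sqrt(2)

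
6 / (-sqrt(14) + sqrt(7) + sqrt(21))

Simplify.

(-3*sqrt(14) + 6*sqrt(7) + 3*sqrt(42))/14

Group as (sqrt(7) + sqrt(21)) - sqrt(14); multiply by (sqrt(7) + sqrt(21)) + sqrt(14), then rationalise the remaining surd.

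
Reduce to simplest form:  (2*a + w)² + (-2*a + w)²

Only the even-power cross terms survive.

8*a² + 2*w²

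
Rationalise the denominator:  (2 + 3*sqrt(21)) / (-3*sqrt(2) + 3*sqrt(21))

Multiply numerator and denominator by 3*sqrt(2) + 3*sqrt(21).
Denominator becomes 171; numerator becomes 6*sqrt(2) + 6*sqrt(21) + 9*sqrt(42) + 189.

(2*sqrt(2) + 2*sqrt(21) + 3*sqrt(42) + 63)/57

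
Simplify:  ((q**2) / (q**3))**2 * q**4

q**2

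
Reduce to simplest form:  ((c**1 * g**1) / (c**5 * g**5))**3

1/(c**12*g**12)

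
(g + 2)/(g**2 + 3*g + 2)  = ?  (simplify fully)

Factor: g**2 + 3*g + 2 = (g + 2)*(g + 1)
Cancel the common factor (g + 2).

1/(g + 1)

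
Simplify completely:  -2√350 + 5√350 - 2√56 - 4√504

-13*√14

2√350 = 10*√14; 5√350 = 25*√14; 2√56 = 4*√14; 4√504 = 24*√14
Combine: (-10 + 25 - 4 - 24)·√14 = -13*√14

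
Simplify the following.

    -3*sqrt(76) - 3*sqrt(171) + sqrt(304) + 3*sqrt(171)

3*sqrt(76) = 6*sqrt(19); 3*sqrt(171) = 9*sqrt(19); sqrt(304) = 4*sqrt(19); 3*sqrt(171) = 9*sqrt(19)
Combine: (-6 - 9 + 4 + 9)·sqrt(19) = -2*sqrt(19)

-2*sqrt(19)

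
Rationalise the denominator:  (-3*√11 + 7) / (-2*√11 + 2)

(-2*√11 + 13)/10

Multiply numerator and denominator by 2 + 2*√11.
Denominator becomes -40; numerator becomes -52 + 8*√11.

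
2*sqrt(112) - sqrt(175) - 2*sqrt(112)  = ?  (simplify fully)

-5*sqrt(7)

2*sqrt(112) = 8*sqrt(7); sqrt(175) = 5*sqrt(7); 2*sqrt(112) = 8*sqrt(7)
Combine: (8 - 5 - 8)·sqrt(7) = -5*sqrt(7)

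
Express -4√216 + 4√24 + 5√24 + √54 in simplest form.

4√216 = 24*√6; 4√24 = 8*√6; 5√24 = 10*√6; √54 = 3*√6
Combine: (-24 + 8 + 10 + 3)·√6 = -3*√6

-3*√6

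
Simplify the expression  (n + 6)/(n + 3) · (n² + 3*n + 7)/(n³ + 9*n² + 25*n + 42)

Factor: n³ + 9*n² + 25*n + 42 = (n² + 3*n + 7)·(n + 6)
Cancel the common factors (n² + 3*n + 7), (n + 6).

1/(n + 3)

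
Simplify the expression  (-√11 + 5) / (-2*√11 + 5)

Multiply numerator and denominator by 5 + 2*√11.
Denominator becomes -19; numerator becomes 3 + 5*√11.

(-5*√11 - 3)/19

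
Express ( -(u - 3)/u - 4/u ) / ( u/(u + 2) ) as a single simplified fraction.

Numerator: -(u - 3)/u - 4/u = (-u - 1)/u
Denominator: u/(u + 2) = u/(u + 2)
Divide: ((-u - 1)/u) · ((u + 2)/u) = (-u^2 - 3*u - 2)/u^2

(-u^2 - 3*u - 2)/u^2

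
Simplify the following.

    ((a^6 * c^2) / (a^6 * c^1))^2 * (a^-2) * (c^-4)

1/(a^2*c^2)

Inside the bracket: c^1
Raise to the power 2: c^2
Multiply by (a^-2) * (c^-4): add exponents.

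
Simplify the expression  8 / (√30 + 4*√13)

(-4*√30 + 16*√13)/89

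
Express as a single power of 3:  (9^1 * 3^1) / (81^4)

3^(-13)

9^1 = 3^2; 3^1 = 3^1; 81^4 = 3^16
Combine exponents: 3^(-13)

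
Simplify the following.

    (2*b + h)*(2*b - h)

4*b**2 - h**2

(2*b)**2 - (h)**2 = 4*b**2 - h**2.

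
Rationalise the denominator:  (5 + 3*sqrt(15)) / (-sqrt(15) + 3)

Multiply numerator and denominator by 3 + sqrt(15).
Denominator becomes -6; numerator becomes 14*sqrt(15) + 60.

(-30 - 7*sqrt(15))/3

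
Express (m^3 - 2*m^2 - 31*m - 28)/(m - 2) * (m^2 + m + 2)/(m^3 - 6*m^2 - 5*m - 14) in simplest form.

(m^2 + 5*m + 4)/(m - 2)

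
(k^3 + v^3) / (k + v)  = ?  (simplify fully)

k^3 + v^3 = (k + v)(k^2 - k*v + v^2).

k^2 - k*v + v^2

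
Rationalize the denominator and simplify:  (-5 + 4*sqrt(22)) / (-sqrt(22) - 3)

(-103 + 17*sqrt(22))/13

Multiply numerator and denominator by -3 + sqrt(22).
Denominator becomes -13; numerator becomes -17*sqrt(22) + 103.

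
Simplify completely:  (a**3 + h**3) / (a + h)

a**2 - a*h + h**2

Apply the sum-of-cubes factorisation and cancel (a + h).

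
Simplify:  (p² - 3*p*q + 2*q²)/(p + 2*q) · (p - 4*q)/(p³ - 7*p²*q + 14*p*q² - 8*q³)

Factor: p² - 3*p*q + 2*q² = (p - q)·(p - 2*q);  p³ - 7*p²*q + 14*p*q² - 8*q³ = (p - q)·(p - 2*q)·(p - 4*q)
Cancel the common factors (p - q), (p - 2*q), (p - 4*q).

1/(p + 2*q)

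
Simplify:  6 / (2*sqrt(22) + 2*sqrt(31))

(-sqrt(22) + sqrt(31))/3

Multiply numerator and denominator by -2*sqrt(31) + 2*sqrt(22).
Denominator becomes -36; numerator becomes -12*sqrt(31) + 12*sqrt(22).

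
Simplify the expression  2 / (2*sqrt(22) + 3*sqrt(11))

(-4*sqrt(22) + 6*sqrt(11))/11

Multiply numerator and denominator by -3*sqrt(11) + 2*sqrt(22).
Denominator becomes -11; numerator becomes -6*sqrt(11) + 4*sqrt(22).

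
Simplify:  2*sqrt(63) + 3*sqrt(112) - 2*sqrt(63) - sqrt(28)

10*sqrt(7)

2*sqrt(63) = 6*sqrt(7); 3*sqrt(112) = 12*sqrt(7); 2*sqrt(63) = 6*sqrt(7); sqrt(28) = 2*sqrt(7)
Combine: (6 + 12 - 6 - 2)·sqrt(7) = 10*sqrt(7)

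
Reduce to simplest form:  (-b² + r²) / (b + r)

-b + r

Factor r^2 - b^2 and cancel (b + r).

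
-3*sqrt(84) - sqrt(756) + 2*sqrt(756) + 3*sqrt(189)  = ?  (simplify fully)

9*sqrt(21)

3*sqrt(84) = 6*sqrt(21); sqrt(756) = 6*sqrt(21); 2*sqrt(756) = 12*sqrt(21); 3*sqrt(189) = 9*sqrt(21)
Combine: (-6 - 6 + 12 + 9)·sqrt(21) = 9*sqrt(21)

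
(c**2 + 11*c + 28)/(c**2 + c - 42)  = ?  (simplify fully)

Factor: c**2 + 11*c + 28 = (c + 4)*(c + 7);  c**2 + c - 42 = (c - 6)*(c + 7)
Cancel the common factor (c + 7).

(c + 4)/(c - 6)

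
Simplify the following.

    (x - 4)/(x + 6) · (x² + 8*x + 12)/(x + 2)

x - 4

Factor: x² + 8*x + 12 = (x + 2)·(x + 6)
Cancel the common factors (x + 2), (x + 6).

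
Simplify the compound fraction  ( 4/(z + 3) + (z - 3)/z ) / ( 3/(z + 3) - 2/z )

Numerator: 4/(z + 3) + (z - 3)/z = (z² + 4*z - 9)/(z² + 3*z)
Denominator: 3/(z + 3) - 2/z = (z - 6)/(z² + 3*z)
Divide: ((z² + 4*z - 9)/(z² + 3*z)) · ((z² + 3*z)/(z - 6)) = (z² + 4*z - 9)/(z - 6)

(z² + 4*z - 9)/(z - 6)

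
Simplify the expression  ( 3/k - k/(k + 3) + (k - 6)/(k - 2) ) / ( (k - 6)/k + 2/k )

Numerator: 3/k - k/(k + 3) + (k - 6)/(k - 2) = (2*k² - 15*k - 18)/(k³ + k² - 6*k)
Denominator: (k - 6)/k + 2/k = (k - 4)/k
Divide: ((2*k² - 15*k - 18)/(k³ + k² - 6*k)) · (k/(k - 4)) = (2*k² - 15*k - 18)/(k³ - 3*k² - 10*k + 24)

(2*k² - 15*k - 18)/(k³ - 3*k² - 10*k + 24)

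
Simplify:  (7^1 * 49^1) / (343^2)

7^(-3)

7^1 = 7^1; 49^1 = 7^2; 343^2 = 7^6
Combine exponents: 7^(-3)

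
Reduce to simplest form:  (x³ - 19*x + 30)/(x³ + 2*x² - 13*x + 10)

Factor: x³ - 19*x + 30 = (x + 5)·(x - 3)·(x - 2);  x³ + 2*x² - 13*x + 10 = (x - 1)·(x - 2)·(x + 5)
Cancel the common factors (x + 5), (x - 2).

(x - 3)/(x - 1)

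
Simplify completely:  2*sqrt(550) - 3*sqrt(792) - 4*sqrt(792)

-32*sqrt(22)

2*sqrt(550) = 10*sqrt(22); 3*sqrt(792) = 18*sqrt(22); 4*sqrt(792) = 24*sqrt(22)
Combine: (10 - 18 - 24)·sqrt(22) = -32*sqrt(22)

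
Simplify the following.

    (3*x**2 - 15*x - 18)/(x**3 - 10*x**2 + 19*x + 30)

3/(x - 5)

Factor: 3*x**2 - 15*x - 18 = 3*(x + 1)*(x - 6);  x**3 - 10*x**2 + 19*x + 30 = (x + 1)*(x - 5)*(x - 6)
Cancel the common factors (x + 1), (x - 6).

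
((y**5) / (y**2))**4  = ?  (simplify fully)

Inside the bracket: y**3
Raise to the power 4: y**12

y**12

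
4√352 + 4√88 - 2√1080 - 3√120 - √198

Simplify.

-18*√30 + 21*√22

4√352 = 16*√22; 4√88 = 8*√22; 2√1080 = 12*√30; 3√120 = 6*√30; √198 = 3*√22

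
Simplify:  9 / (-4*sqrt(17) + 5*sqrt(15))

Multiply numerator and denominator by 4*sqrt(17) + 5*sqrt(15).
Denominator becomes 103; numerator becomes 36*sqrt(17) + 45*sqrt(15).

(36*sqrt(17) + 45*sqrt(15))/103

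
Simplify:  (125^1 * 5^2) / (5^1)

5^4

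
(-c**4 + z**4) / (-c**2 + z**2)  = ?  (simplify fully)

-c**4 + z**4 factors as (-c + z)*(c + z)*(c**2 + z**2).

c**2 + z**2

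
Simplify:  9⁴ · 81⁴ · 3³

3^27

9⁴ = 3^8; 81⁴ = 3^16; 3³ = 3^3
Combine exponents: 3^27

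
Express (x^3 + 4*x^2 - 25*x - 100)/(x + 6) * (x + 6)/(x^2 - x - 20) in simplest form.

Factor: x^3 + 4*x^2 - 25*x - 100 = (x - 5)*(x + 4)*(x + 5);  x^2 - x - 20 = (x - 5)*(x + 4)
Cancel the common factors (x - 5), (x + 6), (x + 4).

x + 5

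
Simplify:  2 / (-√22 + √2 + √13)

Group as (√2 + √13) - √22; multiply by (√2 + √13) + √22, then rationalise the remaining surd.

(14*√22 + 22*√13 + 66*√2 + 8*√143)/55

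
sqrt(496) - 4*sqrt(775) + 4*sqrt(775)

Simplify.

sqrt(496) = 4*sqrt(31); 4*sqrt(775) = 20*sqrt(31); 4*sqrt(775) = 20*sqrt(31)
Combine: (4 - 20 + 20)·sqrt(31) = 4*sqrt(31)

4*sqrt(31)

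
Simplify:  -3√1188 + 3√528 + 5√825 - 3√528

7*√33

3√1188 = 18*√33; 3√528 = 12*√33; 5√825 = 25*√33; 3√528 = 12*√33
Combine: (-18 + 12 + 25 - 12)·√33 = 7*√33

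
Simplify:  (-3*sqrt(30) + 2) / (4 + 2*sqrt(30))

Multiply numerator and denominator by -2*sqrt(30) + 4.
Denominator becomes -104; numerator becomes -16*sqrt(30) + 188.

(-47 + 4*sqrt(30))/26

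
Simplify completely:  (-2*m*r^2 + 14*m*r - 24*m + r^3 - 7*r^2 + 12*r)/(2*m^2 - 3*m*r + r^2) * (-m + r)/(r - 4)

r - 3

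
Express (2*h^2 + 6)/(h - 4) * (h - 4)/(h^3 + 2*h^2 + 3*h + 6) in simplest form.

2/(h + 2)

Factor: 2*h^2 + 6 = 2*(h^2 + 3);  h^3 + 2*h^2 + 3*h + 6 = (h + 2)*(h^2 + 3)
Cancel the common factors (h^2 + 3), (h - 4).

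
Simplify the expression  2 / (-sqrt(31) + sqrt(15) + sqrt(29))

(-26*sqrt(31) + 34*sqrt(29) + 90*sqrt(15) + 4*sqrt(13485))/1571

Group as (sqrt(15) + sqrt(29)) - sqrt(31); multiply by (sqrt(15) + sqrt(29)) + sqrt(31), then rationalise the remaining surd.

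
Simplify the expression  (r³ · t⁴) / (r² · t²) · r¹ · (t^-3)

Quotient: r¹ · t²
Multiply by r¹ · (t^-3): add exponents.

r²/t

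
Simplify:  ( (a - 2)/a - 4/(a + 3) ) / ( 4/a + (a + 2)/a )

(a**2 - 3*a - 6)/(a**2 + 9*a + 18)

Numerator: (a - 2)/a - 4/(a + 3) = (a**2 - 3*a - 6)/(a**2 + 3*a)
Denominator: 4/a + (a + 2)/a = (a + 6)/a
Divide: ((a**2 - 3*a - 6)/(a**2 + 3*a)) · (a/(a + 6)) = (a**2 - 3*a - 6)/(a**2 + 9*a + 18)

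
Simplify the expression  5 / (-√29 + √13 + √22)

Group as (√13 + √22) - √29; multiply by (√13 + √22) + √29, then rationalise the remaining surd.

(-15*√29 + 50*√22 + 95*√13 + 5*√8294)/554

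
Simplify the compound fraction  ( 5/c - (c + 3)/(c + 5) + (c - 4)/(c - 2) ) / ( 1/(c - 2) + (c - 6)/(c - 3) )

(5*c^3 - 14*c^2 - 53*c + 150)/(c^4 - 2*c^3 - 26*c^2 + 45*c)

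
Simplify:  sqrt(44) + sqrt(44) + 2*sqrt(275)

14*sqrt(11)

sqrt(44) = 2*sqrt(11); sqrt(44) = 2*sqrt(11); 2*sqrt(275) = 10*sqrt(11)
Combine: (2 + 2 + 10)·sqrt(11) = 14*sqrt(11)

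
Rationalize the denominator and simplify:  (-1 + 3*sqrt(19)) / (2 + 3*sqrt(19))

Multiply numerator and denominator by -3*sqrt(19) + 2.
Denominator becomes -167; numerator becomes -173 + 9*sqrt(19).

(-9*sqrt(19) + 173)/167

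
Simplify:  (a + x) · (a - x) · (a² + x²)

a⁴ - x⁴

Telescope via difference of squares: (a+x)(a-x) = a² - x², then repeat with the next factor.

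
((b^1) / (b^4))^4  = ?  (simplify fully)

Inside the bracket: (b^-3)
Raise to the power 4: (b^-12)

b^(-12)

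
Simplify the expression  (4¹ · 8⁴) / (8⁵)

2^(-1)

4¹ = 2^2; 8⁴ = 2^12; 8⁵ = 2^15
Combine exponents: 2^(-1)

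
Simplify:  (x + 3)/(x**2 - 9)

Factor: x**2 - 9 = (x - 3)*(x + 3)
Cancel the common factor (x + 3).

1/(x - 3)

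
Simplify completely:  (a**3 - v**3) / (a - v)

a**2 + a*v + v**2

Factor as (a-b)(a**2+ab+b**2) with a=a, b=v.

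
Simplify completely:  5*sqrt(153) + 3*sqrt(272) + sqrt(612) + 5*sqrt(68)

43*sqrt(17)

5*sqrt(153) = 15*sqrt(17); 3*sqrt(272) = 12*sqrt(17); sqrt(612) = 6*sqrt(17); 5*sqrt(68) = 10*sqrt(17)
Combine: (15 + 12 + 6 + 10)·sqrt(17) = 43*sqrt(17)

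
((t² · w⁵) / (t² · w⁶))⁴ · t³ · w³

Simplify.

t³/w

Inside the bracket: (w^-1)
Raise to the power 4: (w^-4)
Multiply by t³ · w³: add exponents.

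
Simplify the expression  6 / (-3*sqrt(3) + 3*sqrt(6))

Multiply numerator and denominator by 3*sqrt(3) + 3*sqrt(6).
Denominator becomes 27; numerator becomes 18*sqrt(3) + 18*sqrt(6).

(2*sqrt(3) + 2*sqrt(6))/3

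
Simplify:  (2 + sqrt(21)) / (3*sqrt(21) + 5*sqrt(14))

(-63 - 6*sqrt(21) + 10*sqrt(14) + 35*sqrt(6))/161

Multiply numerator and denominator by -5*sqrt(14) + 3*sqrt(21).
Denominator becomes -161; numerator becomes -35*sqrt(6) - 10*sqrt(14) + 6*sqrt(21) + 63.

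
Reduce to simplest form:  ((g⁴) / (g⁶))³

Inside the bracket: (g^-2)
Raise to the power 3: (g^-6)

g^(-6)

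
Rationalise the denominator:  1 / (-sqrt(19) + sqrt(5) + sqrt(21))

(-7*sqrt(19) + 3*sqrt(21) + 35*sqrt(5) + 2*sqrt(1995))/371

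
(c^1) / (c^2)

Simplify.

Quotient: (c^-1)

1/c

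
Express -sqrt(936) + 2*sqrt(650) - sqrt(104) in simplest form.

sqrt(936) = 6*sqrt(26); 2*sqrt(650) = 10*sqrt(26); sqrt(104) = 2*sqrt(26)
Combine: (-6 + 10 - 2)·sqrt(26) = 2*sqrt(26)

2*sqrt(26)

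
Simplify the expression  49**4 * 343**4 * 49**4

49**4 = 7**8; 343**4 = 7**12; 49**4 = 7**8
Combine exponents: 7**28

7**28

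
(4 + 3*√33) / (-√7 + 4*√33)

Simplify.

Multiply numerator and denominator by √7 + 4*√33.
Denominator becomes 521; numerator becomes 4*√7 + 3*√231 + 16*√33 + 396.

(4*√7 + 3*√231 + 16*√33 + 396)/521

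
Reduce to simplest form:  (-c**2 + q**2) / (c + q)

-c**2 + q**2 factors as (-c + q)*(c + q).

-c + q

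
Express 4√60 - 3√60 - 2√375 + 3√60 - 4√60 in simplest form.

-10*√15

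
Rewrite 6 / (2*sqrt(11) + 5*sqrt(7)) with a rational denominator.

(-12*sqrt(11) + 30*sqrt(7))/131

Multiply numerator and denominator by -2*sqrt(11) + 5*sqrt(7).
Denominator becomes 131; numerator becomes -12*sqrt(11) + 30*sqrt(7).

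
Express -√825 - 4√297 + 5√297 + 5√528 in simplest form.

18*√33

√825 = 5*√33; 4√297 = 12*√33; 5√297 = 15*√33; 5√528 = 20*√33
Combine: (-5 - 12 + 15 + 20)·√33 = 18*√33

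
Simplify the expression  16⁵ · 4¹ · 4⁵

2^32

16⁵ = 2^20; 4¹ = 2^2; 4⁵ = 2^10
Combine exponents: 2^32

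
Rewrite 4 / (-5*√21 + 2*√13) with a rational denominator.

(-20*√21 - 8*√13)/473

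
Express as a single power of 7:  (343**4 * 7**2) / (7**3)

7**11

343**4 = 7**12; 7**2 = 7**2; 7**3 = 7**3
Combine exponents: 7**11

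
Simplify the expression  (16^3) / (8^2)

16^3 = 2^12; 8^2 = 2^6
Combine exponents: 2^6

2^6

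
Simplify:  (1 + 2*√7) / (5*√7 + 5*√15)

(-14 - √7 + √15 + 2*√105)/40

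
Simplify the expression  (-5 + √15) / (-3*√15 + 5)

Multiply numerator and denominator by 5 + 3*√15.
Denominator becomes -110; numerator becomes -10*√15 + 20.

(-2 + √15)/11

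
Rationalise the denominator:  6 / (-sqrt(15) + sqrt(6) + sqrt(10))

(-6*sqrt(15) + 66*sqrt(10) + 114*sqrt(6) + 360)/239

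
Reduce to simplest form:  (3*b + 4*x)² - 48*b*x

(3*b - 4*x)²

After expansion: 9*b² - 24*b*x + 16*x² — a perfect-square trinomial.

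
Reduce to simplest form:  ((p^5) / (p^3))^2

p^4

Inside the bracket: p^2
Raise to the power 2: p^4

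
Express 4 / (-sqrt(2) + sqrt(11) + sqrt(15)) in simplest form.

(-24*sqrt(2) - 2*sqrt(15) + 6*sqrt(11) + 2*sqrt(330))/21

Group as (sqrt(11) + sqrt(15)) - sqrt(2); multiply by (sqrt(11) + sqrt(15)) + sqrt(2), then rationalise the remaining surd.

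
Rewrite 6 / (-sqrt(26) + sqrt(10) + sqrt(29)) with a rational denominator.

Group as (sqrt(10) + sqrt(29)) - sqrt(26); multiply by (sqrt(10) + sqrt(29)) + sqrt(26), then rationalise the remaining surd.

(-78*sqrt(26) + 42*sqrt(29) + 270*sqrt(10) + 24*sqrt(1885))/991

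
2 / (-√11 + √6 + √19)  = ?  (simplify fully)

(-7*√11 - √19 + 12*√6 + √1254)/65

Group as (√6 + √19) - √11; multiply by (√6 + √19) + √11, then rationalise the remaining surd.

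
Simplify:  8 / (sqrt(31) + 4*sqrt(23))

Multiply numerator and denominator by -sqrt(31) + 4*sqrt(23).
Denominator becomes 337; numerator becomes -8*sqrt(31) + 32*sqrt(23).

(-8*sqrt(31) + 32*sqrt(23))/337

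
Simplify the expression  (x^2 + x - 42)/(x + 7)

Factor: x^2 + x - 42 = (x + 7)*(x - 6)
Cancel the common factor (x + 7).

x - 6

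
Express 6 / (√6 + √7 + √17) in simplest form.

(-3*√714 - 6*√17 + 24*√7 + 27*√6)/38

Group as (√6 + √17) + √7; multiply by (√6 + √17) - √7, then rationalise the remaining surd.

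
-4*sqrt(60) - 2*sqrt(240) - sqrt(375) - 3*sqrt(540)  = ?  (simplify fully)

4*sqrt(60) = 8*sqrt(15); 2*sqrt(240) = 8*sqrt(15); sqrt(375) = 5*sqrt(15); 3*sqrt(540) = 18*sqrt(15)
Combine: (-8 - 8 - 5 - 18)·sqrt(15) = -39*sqrt(15)

-39*sqrt(15)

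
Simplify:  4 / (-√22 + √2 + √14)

Group as (√2 + √14) - √22; multiply by (√2 + √14) + √22, then rationalise the remaining surd.

(6*√22 + 10*√14 + 34*√2 + 4*√154)/19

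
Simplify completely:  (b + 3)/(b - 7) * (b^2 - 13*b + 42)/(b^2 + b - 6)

(b - 6)/(b - 2)

Factor: b^2 - 13*b + 42 = (b - 7)*(b - 6);  b^2 + b - 6 = (b + 3)*(b - 2)
Cancel the common factors (b - 7), (b + 3).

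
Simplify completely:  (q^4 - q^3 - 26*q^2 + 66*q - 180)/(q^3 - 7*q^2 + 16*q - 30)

q + 6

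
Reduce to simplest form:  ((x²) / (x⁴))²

x^(-4)

Inside the bracket: (x^-2)
Raise to the power 2: (x^-4)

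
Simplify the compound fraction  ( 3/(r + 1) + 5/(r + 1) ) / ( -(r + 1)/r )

Numerator: 3/(r + 1) + 5/(r + 1) = 8/(r + 1)
Denominator: -(r + 1)/r = (-r - 1)/r
Divide: (8/(r + 1)) · (r/(-r - 1)) = -8*r/(r² + 2*r + 1)

-8*r/(r² + 2*r + 1)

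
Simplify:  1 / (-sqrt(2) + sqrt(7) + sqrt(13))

Group as (sqrt(7) + sqrt(13)) - sqrt(2); multiply by (sqrt(7) + sqrt(13)) + sqrt(2), then rationalise the remaining surd.

(-9*sqrt(2) - 2*sqrt(13) + 4*sqrt(7) + sqrt(182))/20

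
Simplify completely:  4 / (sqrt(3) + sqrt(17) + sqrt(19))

Group as (sqrt(3) + sqrt(17)) + sqrt(19); multiply by (sqrt(3) + sqrt(17)) - sqrt(19), then rationalise the remaining surd.

(-8*sqrt(969) + 4*sqrt(19) + 20*sqrt(17) + 132*sqrt(3))/203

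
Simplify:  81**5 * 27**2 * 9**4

81**5 = 3**20; 27**2 = 3**6; 9**4 = 3**8
Combine exponents: 3**34

3**34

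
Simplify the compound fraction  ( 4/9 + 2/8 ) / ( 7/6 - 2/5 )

125/138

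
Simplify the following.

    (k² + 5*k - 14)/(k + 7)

k - 2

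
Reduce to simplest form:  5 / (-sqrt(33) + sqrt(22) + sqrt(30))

Group as (sqrt(22) + sqrt(30)) - sqrt(33); multiply by (sqrt(22) + sqrt(30)) + sqrt(33), then rationalise the remaining surd.

(-95*sqrt(33) + 125*sqrt(30) + 205*sqrt(22) + 660*sqrt(5))/2279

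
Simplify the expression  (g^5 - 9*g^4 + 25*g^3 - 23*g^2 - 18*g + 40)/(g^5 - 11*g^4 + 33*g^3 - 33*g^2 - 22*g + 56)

(g - 5)/(g - 7)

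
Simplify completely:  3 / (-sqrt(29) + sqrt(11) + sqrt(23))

Group as (sqrt(11) + sqrt(23)) - sqrt(29); multiply by (sqrt(11) + sqrt(23)) + sqrt(29), then rationalise the remaining surd.

(-5*sqrt(29) + 17*sqrt(23) + 41*sqrt(11) + 2*sqrt(7337))/329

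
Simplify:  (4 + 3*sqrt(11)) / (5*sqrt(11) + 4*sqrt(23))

(-165 - 20*sqrt(11) + 16*sqrt(23) + 12*sqrt(253))/93

Multiply numerator and denominator by -4*sqrt(23) + 5*sqrt(11).
Denominator becomes -93; numerator becomes -12*sqrt(253) - 16*sqrt(23) + 20*sqrt(11) + 165.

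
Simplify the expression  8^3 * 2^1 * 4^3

8^3 = 2^9; 2^1 = 2^1; 4^3 = 2^6
Combine exponents: 2^16

2^16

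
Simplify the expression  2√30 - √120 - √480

2√30 = 2*√30; √120 = 2*√30; √480 = 4*√30
Combine: (2 - 2 - 4)·√30 = -4*√30

-4*√30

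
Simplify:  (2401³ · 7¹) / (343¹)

7^10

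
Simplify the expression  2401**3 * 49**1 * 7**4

7**18

2401**3 = 7**12; 49**1 = 7**2; 7**4 = 7**4
Combine exponents: 7**18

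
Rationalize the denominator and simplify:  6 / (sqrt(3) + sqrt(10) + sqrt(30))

(-138*sqrt(10) - 222*sqrt(3) + 360 + 102*sqrt(30))/169

Group as (sqrt(3) + sqrt(10)) + sqrt(30); multiply by (sqrt(3) + sqrt(10)) - sqrt(30), then rationalise the remaining surd.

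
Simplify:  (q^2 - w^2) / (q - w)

Difference of squares: factor out (q - w).

q + w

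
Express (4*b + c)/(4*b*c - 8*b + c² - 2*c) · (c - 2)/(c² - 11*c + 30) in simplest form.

Factor: 4*b*c - 8*b + c² - 2*c = (4*b + c)·(c - 2);  c² - 11*c + 30 = (c - 5)·(c - 6)
Cancel the common factors (4*b + c), (c - 2).

1/(c² - 11*c + 30)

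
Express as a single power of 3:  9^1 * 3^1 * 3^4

3^7

9^1 = 3^2; 3^1 = 3^1; 3^4 = 3^4
Combine exponents: 3^7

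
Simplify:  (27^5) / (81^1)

27^5 = 3^15; 81^1 = 3^4
Combine exponents: 3^11

3^11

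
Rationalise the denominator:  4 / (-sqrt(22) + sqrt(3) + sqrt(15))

Group as (sqrt(3) + sqrt(15)) - sqrt(22); multiply by (sqrt(3) + sqrt(15)) + sqrt(22), then rationalise the remaining surd.

(4*sqrt(22) + 10*sqrt(15) + 34*sqrt(3) + 6*sqrt(110))/41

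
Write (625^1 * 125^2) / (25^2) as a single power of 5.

5^6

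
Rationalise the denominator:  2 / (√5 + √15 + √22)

Group as (√5 + √15) + √22; multiply by (√5 + √15) - √22, then rationalise the remaining surd.

(-5*√66 - √22 + 6*√15 + 16*√5)/74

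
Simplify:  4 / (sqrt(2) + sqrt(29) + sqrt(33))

(-2*sqrt(1914) - 2*sqrt(33) + 6*sqrt(29) + 60*sqrt(2))/57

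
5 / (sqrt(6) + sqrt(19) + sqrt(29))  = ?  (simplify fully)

(-sqrt(3306) - 2*sqrt(29) + 8*sqrt(19) + 21*sqrt(6))/44

Group as (sqrt(6) + sqrt(19)) + sqrt(29); multiply by (sqrt(6) + sqrt(19)) - sqrt(29), then rationalise the remaining surd.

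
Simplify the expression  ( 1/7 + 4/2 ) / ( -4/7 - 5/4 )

-20/17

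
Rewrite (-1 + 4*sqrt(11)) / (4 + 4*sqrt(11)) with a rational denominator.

(-sqrt(11) + 9)/8

Multiply numerator and denominator by -4*sqrt(11) + 4.
Denominator becomes -160; numerator becomes -180 + 20*sqrt(11).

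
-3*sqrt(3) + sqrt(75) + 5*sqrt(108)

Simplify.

32*sqrt(3)

3*sqrt(3) = 3*sqrt(3); sqrt(75) = 5*sqrt(3); 5*sqrt(108) = 30*sqrt(3)
Combine: (-3 + 5 + 30)·sqrt(3) = 32*sqrt(3)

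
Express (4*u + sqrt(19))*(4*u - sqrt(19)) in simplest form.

Product of conjugates: (P+Q)(P-Q) = P^2 - Q^2.

16*u^2 - 19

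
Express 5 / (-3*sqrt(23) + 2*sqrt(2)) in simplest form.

Multiply numerator and denominator by 2*sqrt(2) + 3*sqrt(23).
Denominator becomes -199; numerator becomes 10*sqrt(2) + 15*sqrt(23).

(-15*sqrt(23) - 10*sqrt(2))/199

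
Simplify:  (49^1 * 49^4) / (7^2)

49^1 = 7^2; 49^4 = 7^8; 7^2 = 7^2
Combine exponents: 7^8

7^8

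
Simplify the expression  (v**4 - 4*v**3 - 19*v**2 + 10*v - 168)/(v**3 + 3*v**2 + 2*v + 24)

v - 7

Factor: v**4 - 4*v**3 - 19*v**2 + 10*v - 168 = (v**2 - v + 6)*(v + 4)*(v - 7);  v**3 + 3*v**2 + 2*v + 24 = (v**2 - v + 6)*(v + 4)
Cancel the common factors (v**2 - v + 6), (v + 4).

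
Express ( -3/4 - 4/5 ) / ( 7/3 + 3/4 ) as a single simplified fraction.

Numerator: -3/4 - 4/5 = -31/20
Denominator: 7/3 + 3/4 = 37/12
Divide: (-31/20) · (12/37) = -93/185

-93/185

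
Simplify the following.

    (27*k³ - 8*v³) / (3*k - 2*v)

Factor as (a-b)(a^2+ab+b^2) with a=(3*k), b=(2*v).

9*k² + 6*k*v + 4*v²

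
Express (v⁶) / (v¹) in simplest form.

v⁵

Quotient: v⁵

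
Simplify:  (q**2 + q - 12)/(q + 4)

q - 3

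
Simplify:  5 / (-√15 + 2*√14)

Multiply numerator and denominator by √15 + 2*√14.
Denominator becomes 41; numerator becomes 5*√15 + 10*√14.

(5*√15 + 10*√14)/41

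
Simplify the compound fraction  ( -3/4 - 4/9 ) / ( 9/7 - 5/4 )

Numerator: -3/4 - 4/9 = -43/36
Denominator: 9/7 - 5/4 = 1/28
Divide: (-43/36) · (28) = -301/9

-301/9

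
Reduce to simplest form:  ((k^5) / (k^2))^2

Inside the bracket: k^3
Raise to the power 2: k^6

k^6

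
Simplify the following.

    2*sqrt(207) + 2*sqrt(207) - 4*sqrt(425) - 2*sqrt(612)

2*sqrt(207) = 6*sqrt(23); 2*sqrt(207) = 6*sqrt(23); 4*sqrt(425) = 20*sqrt(17); 2*sqrt(612) = 12*sqrt(17)

-32*sqrt(17) + 12*sqrt(23)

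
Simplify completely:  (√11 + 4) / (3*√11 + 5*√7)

(-12*√11 - 33 + 5*√77 + 20*√7)/76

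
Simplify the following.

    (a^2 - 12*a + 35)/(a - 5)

a - 7

Factor: a^2 - 12*a + 35 = (a - 7)*(a - 5)
Cancel the common factor (a - 5).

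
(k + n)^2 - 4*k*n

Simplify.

Expand the square and combine the 4*k*n term.

(k - n)^2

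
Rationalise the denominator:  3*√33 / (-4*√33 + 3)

Multiply numerator and denominator by 3 + 4*√33.
Denominator becomes -519; numerator becomes 9*√33 + 396.

(-132 - 3*√33)/173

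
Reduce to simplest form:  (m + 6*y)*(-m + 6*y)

-m^2 + 36*y^2

Product of conjugates: (P+Q)(P-Q) = P^2 - Q^2.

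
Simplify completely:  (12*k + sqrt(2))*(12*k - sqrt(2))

144*k**2 - 2

(12*k)**2 - (sqrt(2))**2 = 144*k**2 - 2.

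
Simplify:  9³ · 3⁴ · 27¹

9³ = 3^6; 3⁴ = 3^4; 27¹ = 3^3
Combine exponents: 3^13

3^13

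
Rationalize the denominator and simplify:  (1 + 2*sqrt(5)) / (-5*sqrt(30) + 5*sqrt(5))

(-10*sqrt(6) - 10 - sqrt(30) - sqrt(5))/125

Multiply numerator and denominator by 5*sqrt(5) + 5*sqrt(30).
Denominator becomes -625; numerator becomes 5*sqrt(5) + 5*sqrt(30) + 50 + 50*sqrt(6).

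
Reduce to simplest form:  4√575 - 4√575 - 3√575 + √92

4√575 = 20*√23; 4√575 = 20*√23; 3√575 = 15*√23; √92 = 2*√23
Combine: (20 - 20 - 15 + 2)·√23 = -13*√23

-13*√23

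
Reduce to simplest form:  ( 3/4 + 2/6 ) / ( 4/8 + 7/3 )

13/34

Numerator: 3/4 + 2/6 = 13/12
Denominator: 4/8 + 7/3 = 17/6
Divide: (13/12) · (6/17) = 13/34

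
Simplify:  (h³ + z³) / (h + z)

Apply the sum-of-cubes factorisation and cancel (h + z).

h² - h*z + z²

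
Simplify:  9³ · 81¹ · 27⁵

3^25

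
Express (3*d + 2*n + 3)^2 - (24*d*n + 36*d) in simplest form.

(-3*d + 2*n + 3)^2

Expand the square and combine the (24*d*n + 36*d) term.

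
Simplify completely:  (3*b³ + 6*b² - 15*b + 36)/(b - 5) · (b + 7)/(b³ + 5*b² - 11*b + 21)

(3*b + 12)/(b - 5)

Factor: 3*b³ + 6*b² - 15*b + 36 = 3·(b + 4)·(b² - 2*b + 3);  b³ + 5*b² - 11*b + 21 = (b² - 2*b + 3)·(b + 7)
Cancel the common factors (b² - 2*b + 3), (b + 7).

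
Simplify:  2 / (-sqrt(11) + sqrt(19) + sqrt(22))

Group as (sqrt(19) + sqrt(22)) - sqrt(11); multiply by (sqrt(19) + sqrt(22)) + sqrt(11), then rationalise the remaining surd.

(-15*sqrt(11) + 4*sqrt(22) + 7*sqrt(19) + 11*sqrt(38))/193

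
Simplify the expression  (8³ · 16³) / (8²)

2^15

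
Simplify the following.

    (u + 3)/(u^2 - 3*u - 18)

1/(u - 6)

Factor: u^2 - 3*u - 18 = (u + 3)*(u - 6)
Cancel the common factor (u + 3).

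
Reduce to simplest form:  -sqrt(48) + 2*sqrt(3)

sqrt(48) = 4*sqrt(3); 2*sqrt(3) = 2*sqrt(3)
Combine: (-4 + 2)·sqrt(3) = -2*sqrt(3)

-2*sqrt(3)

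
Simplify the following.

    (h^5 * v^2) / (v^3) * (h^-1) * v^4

h^4*v^3

Quotient: h^5 * (v^-1)
Multiply by (h^-1) * v^4: add exponents.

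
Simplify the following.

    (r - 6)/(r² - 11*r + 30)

1/(r - 5)

Factor: r² - 11*r + 30 = (r - 5)·(r - 6)
Cancel the common factor (r - 6).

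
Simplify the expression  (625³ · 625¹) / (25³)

625³ = 5^12; 625¹ = 5^4; 25³ = 5^6
Combine exponents: 5^10

5^10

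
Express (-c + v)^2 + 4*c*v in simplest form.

After expansion: c^2 + 2*c*v + v^2 — a perfect-square trinomial.

(c + v)^2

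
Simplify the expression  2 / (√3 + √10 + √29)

Group as (√3 + √29) + √10; multiply by (√3 + √29) - √10, then rationalise the remaining surd.

(-11*√10 - 18*√3 + √870 + 8*√29)/34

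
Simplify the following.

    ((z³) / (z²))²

Inside the bracket: z¹
Raise to the power 2: z²

z²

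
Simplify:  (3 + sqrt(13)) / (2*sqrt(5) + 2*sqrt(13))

Multiply numerator and denominator by -2*sqrt(5) + 2*sqrt(13).
Denominator becomes 32; numerator becomes -2*sqrt(65) - 6*sqrt(5) + 6*sqrt(13) + 26.

(-sqrt(65) - 3*sqrt(5) + 3*sqrt(13) + 13)/16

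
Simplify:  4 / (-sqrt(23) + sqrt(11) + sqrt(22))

(-10*sqrt(23) + 12*sqrt(22) + 34*sqrt(11) + 22*sqrt(46))/217

Group as (sqrt(11) + sqrt(22)) - sqrt(23); multiply by (sqrt(11) + sqrt(22)) + sqrt(23), then rationalise the remaining surd.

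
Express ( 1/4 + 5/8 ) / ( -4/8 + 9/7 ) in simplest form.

49/44

Numerator: 1/4 + 5/8 = 7/8
Denominator: -4/8 + 9/7 = 11/14
Divide: (7/8) · (14/11) = 49/44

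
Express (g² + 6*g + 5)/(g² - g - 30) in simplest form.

Factor: g² + 6*g + 5 = (g + 5)·(g + 1);  g² - g - 30 = (g - 6)·(g + 5)
Cancel the common factor (g + 5).

(g + 1)/(g - 6)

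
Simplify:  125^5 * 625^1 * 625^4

5^35

125^5 = 5^15; 625^1 = 5^4; 625^4 = 5^16
Combine exponents: 5^35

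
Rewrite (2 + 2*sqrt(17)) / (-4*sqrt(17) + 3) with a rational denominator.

Multiply numerator and denominator by 3 + 4*sqrt(17).
Denominator becomes -263; numerator becomes 14*sqrt(17) + 142.

(-142 - 14*sqrt(17))/263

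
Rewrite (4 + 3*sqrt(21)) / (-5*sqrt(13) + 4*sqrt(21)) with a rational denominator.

(20*sqrt(13) + 16*sqrt(21) + 15*sqrt(273) + 252)/11

Multiply numerator and denominator by 5*sqrt(13) + 4*sqrt(21).
Denominator becomes 11; numerator becomes 20*sqrt(13) + 16*sqrt(21) + 15*sqrt(273) + 252.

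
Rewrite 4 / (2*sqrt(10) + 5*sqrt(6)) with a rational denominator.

Multiply numerator and denominator by -5*sqrt(6) + 2*sqrt(10).
Denominator becomes -110; numerator becomes -20*sqrt(6) + 8*sqrt(10).

(-4*sqrt(10) + 10*sqrt(6))/55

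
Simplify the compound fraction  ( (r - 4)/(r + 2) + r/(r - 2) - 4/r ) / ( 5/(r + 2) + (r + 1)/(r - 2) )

Numerator: (r - 4)/(r + 2) + r/(r - 2) - 4/r = (2*r³ - 8*r² + 8*r + 16)/(r³ - 4*r)
Denominator: 5/(r + 2) + (r + 1)/(r - 2) = (r² + 8*r - 8)/(r² - 4)
Divide: ((2*r³ - 8*r² + 8*r + 16)/(r³ - 4*r)) · ((r² - 4)/(r² + 8*r - 8)) = (2*r³ - 8*r² + 8*r + 16)/(r³ + 8*r² - 8*r)

(2*r³ - 8*r² + 8*r + 16)/(r³ + 8*r² - 8*r)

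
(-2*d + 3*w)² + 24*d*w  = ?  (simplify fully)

Expanding gives 4*d² + 12*d*w + 9*w², a perfect square.

(2*d + 3*w)²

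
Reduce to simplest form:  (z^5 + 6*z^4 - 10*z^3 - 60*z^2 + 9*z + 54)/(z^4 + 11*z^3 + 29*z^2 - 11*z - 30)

Factor: z^5 + 6*z^4 - 10*z^3 - 60*z^2 + 9*z + 54 = (z + 1)*(z + 3)*(z - 1)*(z + 6)*(z - 3);  z^4 + 11*z^3 + 29*z^2 - 11*z - 30 = (z + 1)*(z + 6)*(z - 1)*(z + 5)
Cancel the common factors (z - 1), (z + 1), (z + 6).

(z^2 - 9)/(z + 5)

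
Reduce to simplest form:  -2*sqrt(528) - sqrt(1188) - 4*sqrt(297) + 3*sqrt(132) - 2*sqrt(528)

2*sqrt(528) = 8*sqrt(33); sqrt(1188) = 6*sqrt(33); 4*sqrt(297) = 12*sqrt(33); 3*sqrt(132) = 6*sqrt(33); 2*sqrt(528) = 8*sqrt(33)
Combine: (-8 - 6 - 12 + 6 - 8)·sqrt(33) = -28*sqrt(33)

-28*sqrt(33)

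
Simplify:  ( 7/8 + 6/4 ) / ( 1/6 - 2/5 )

Numerator: 7/8 + 6/4 = 19/8
Denominator: 1/6 - 2/5 = -7/30
Divide: (19/8) · (-30/7) = -285/28

-285/28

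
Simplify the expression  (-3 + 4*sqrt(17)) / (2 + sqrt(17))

(-11*sqrt(17) + 74)/13

Multiply numerator and denominator by -sqrt(17) + 2.
Denominator becomes -13; numerator becomes -74 + 11*sqrt(17).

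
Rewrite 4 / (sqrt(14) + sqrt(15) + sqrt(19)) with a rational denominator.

Group as (sqrt(15) + sqrt(19)) + sqrt(14); multiply by (sqrt(15) + sqrt(19)) - sqrt(14), then rationalise the remaining surd.

(-2*sqrt(3990) + 10*sqrt(19) + 18*sqrt(15) + 20*sqrt(14))/185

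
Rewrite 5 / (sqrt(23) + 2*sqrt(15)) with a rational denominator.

Multiply numerator and denominator by -2*sqrt(15) + sqrt(23).
Denominator becomes -37; numerator becomes -10*sqrt(15) + 5*sqrt(23).

(-5*sqrt(23) + 10*sqrt(15))/37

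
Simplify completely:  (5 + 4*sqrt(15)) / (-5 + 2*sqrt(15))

Multiply numerator and denominator by -2*sqrt(15) - 5.
Denominator becomes -35; numerator becomes -145 - 30*sqrt(15).

(6*sqrt(15) + 29)/7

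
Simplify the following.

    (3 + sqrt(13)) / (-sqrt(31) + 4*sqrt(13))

(3*sqrt(31) + sqrt(403) + 12*sqrt(13) + 52)/177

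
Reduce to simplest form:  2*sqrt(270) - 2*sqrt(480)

2*sqrt(270) = 6*sqrt(30); 2*sqrt(480) = 8*sqrt(30)
Combine: (6 - 8)·sqrt(30) = -2*sqrt(30)

-2*sqrt(30)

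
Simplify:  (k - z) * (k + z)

Telescope via difference of squares: (k+z)(k-z) = k^2 - z^2.

k^2 - z^2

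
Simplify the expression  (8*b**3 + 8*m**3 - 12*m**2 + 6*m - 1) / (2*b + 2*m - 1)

4*b**2 - 4*b*m + 2*b + 4*m**2 - 4*m + 1

Apply the sum-of-cubes factorisation and cancel (2*b + 2*m - 1).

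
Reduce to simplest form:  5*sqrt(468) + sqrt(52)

5*sqrt(468) = 30*sqrt(13); sqrt(52) = 2*sqrt(13)
Combine: (30 + 2)·sqrt(13) = 32*sqrt(13)

32*sqrt(13)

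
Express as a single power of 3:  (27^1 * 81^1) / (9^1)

3^5

27^1 = 3^3; 81^1 = 3^4; 9^1 = 3^2
Combine exponents: 3^5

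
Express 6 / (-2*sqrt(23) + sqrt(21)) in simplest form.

(-12*sqrt(23) - 6*sqrt(21))/71

Multiply numerator and denominator by sqrt(21) + 2*sqrt(23).
Denominator becomes -71; numerator becomes 6*sqrt(21) + 12*sqrt(23).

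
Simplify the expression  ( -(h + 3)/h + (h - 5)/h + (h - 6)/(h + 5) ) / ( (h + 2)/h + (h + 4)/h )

Numerator: -(h + 3)/h + (h - 5)/h + (h - 6)/(h + 5) = (h² - 14*h - 40)/(h² + 5*h)
Denominator: (h + 2)/h + (h + 4)/h = (2*h + 6)/h
Divide: ((h² - 14*h - 40)/(h² + 5*h)) · (h/(2*h + 6)) = (h² - 14*h - 40)/(2*h² + 16*h + 30)

(h² - 14*h - 40)/(2*h² + 16*h + 30)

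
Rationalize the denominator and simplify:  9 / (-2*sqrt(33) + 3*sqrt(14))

(-6*sqrt(33) - 9*sqrt(14))/2

Multiply numerator and denominator by 3*sqrt(14) + 2*sqrt(33).
Denominator becomes -6; numerator becomes 27*sqrt(14) + 18*sqrt(33).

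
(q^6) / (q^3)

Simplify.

Quotient: q^3

q^3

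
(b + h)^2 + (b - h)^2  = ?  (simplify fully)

2*b^2 + 2*h^2

Only the even-power cross terms survive.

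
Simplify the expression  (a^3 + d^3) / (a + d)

Apply the sum-of-cubes factorisation and cancel (a + d).

a^2 - a*d + d^2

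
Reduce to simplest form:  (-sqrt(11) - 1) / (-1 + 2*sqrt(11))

Multiply numerator and denominator by -2*sqrt(11) - 1.
Denominator becomes -43; numerator becomes 3*sqrt(11) + 23.

(-23 - 3*sqrt(11))/43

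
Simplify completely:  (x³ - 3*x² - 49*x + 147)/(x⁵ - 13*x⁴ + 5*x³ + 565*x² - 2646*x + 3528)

1/(x² - 10*x + 24)

Factor: x³ - 3*x² - 49*x + 147 = (x + 7)·(x - 7)·(x - 3);  x⁵ - 13*x⁴ + 5*x³ + 565*x² - 2646*x + 3528 = (x - 3)·(x - 4)·(x - 7)·(x - 6)·(x + 7)
Cancel the common factors (x - 7), (x - 3), (x + 7).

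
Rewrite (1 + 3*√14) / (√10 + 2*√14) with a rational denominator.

Multiply numerator and denominator by -√10 + 2*√14.
Denominator becomes 46; numerator becomes -6*√35 - √10 + 2*√14 + 84.

(-6*√35 - √10 + 2*√14 + 84)/46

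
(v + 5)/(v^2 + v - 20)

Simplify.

1/(v - 4)

Factor: v^2 + v - 20 = (v + 5)*(v - 4)
Cancel the common factor (v + 5).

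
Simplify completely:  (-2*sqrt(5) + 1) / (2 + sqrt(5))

-12 + 5*sqrt(5)

Multiply numerator and denominator by -sqrt(5) + 2.
Denominator becomes -1; numerator becomes -5*sqrt(5) + 12.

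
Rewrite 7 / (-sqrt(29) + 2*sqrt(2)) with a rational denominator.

Multiply numerator and denominator by 2*sqrt(2) + sqrt(29).
Denominator becomes -21; numerator becomes 14*sqrt(2) + 7*sqrt(29).

(-sqrt(29) - 2*sqrt(2))/3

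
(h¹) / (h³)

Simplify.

Quotient: (h^-2)

h^(-2)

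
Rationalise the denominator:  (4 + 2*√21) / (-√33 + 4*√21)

(4*√33 + 6*√77 + 16*√21 + 168)/303

Multiply numerator and denominator by √33 + 4*√21.
Denominator becomes 303; numerator becomes 4*√33 + 6*√77 + 16*√21 + 168.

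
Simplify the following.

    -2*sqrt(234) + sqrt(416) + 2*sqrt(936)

10*sqrt(26)

2*sqrt(234) = 6*sqrt(26); sqrt(416) = 4*sqrt(26); 2*sqrt(936) = 12*sqrt(26)
Combine: (-6 + 4 + 12)·sqrt(26) = 10*sqrt(26)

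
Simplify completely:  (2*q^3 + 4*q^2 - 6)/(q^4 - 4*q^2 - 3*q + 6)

Factor: 2*q^3 + 4*q^2 - 6 = 2*(q - 1)*(q^2 + 3*q + 3);  q^4 - 4*q^2 - 3*q + 6 = (q - 1)*(q^2 + 3*q + 3)*(q - 2)
Cancel the common factors (q^2 + 3*q + 3), (q - 1).

2/(q - 2)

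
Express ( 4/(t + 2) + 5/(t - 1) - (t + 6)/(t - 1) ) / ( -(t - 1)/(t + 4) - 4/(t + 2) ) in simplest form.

Numerator: 4/(t + 2) + 5/(t - 1) - (t + 6)/(t - 1) = (-t^2 + t - 6)/(t^2 + t - 2)
Denominator: -(t - 1)/(t + 4) - 4/(t + 2) = (-t^2 - 5*t - 14)/(t^2 + 6*t + 8)
Divide: ((-t^2 + t - 6)/(t^2 + t - 2)) · ((t^2 + 6*t + 8)/(-t^2 - 5*t - 14)) = (t^3 + 3*t^2 + 2*t + 24)/(t^3 + 4*t^2 + 9*t - 14)

(t^3 + 3*t^2 + 2*t + 24)/(t^3 + 4*t^2 + 9*t - 14)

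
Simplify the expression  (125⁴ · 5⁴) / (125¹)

5^13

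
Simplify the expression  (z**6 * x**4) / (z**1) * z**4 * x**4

x**8*z**9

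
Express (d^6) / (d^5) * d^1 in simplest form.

d^2

Quotient: d^1
Multiply by d^1: add exponents.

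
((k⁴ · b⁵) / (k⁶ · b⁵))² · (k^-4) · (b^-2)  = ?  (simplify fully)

1/(b²*k⁸)

Inside the bracket: (k^-2)
Raise to the power 2: (k^-4)
Multiply by (k^-4) · (b^-2): add exponents.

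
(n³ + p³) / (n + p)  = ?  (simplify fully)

n^3 + p^3 = (n + p)(n² - n*p + p²).

n² - n*p + p²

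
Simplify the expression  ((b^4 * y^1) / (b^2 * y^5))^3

Inside the bracket: b^2 * (y^-4)
Raise to the power 3: b^6 * (y^-12)

b^6/y^12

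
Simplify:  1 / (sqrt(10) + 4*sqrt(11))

(-sqrt(10) + 4*sqrt(11))/166

Multiply numerator and denominator by -sqrt(10) + 4*sqrt(11).
Denominator becomes 166; numerator becomes -sqrt(10) + 4*sqrt(11).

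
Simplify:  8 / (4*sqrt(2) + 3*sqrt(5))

(-32*sqrt(2) + 24*sqrt(5))/13

Multiply numerator and denominator by -3*sqrt(5) + 4*sqrt(2).
Denominator becomes -13; numerator becomes -24*sqrt(5) + 32*sqrt(2).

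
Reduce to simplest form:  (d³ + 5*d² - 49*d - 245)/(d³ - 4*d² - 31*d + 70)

(d + 7)/(d - 2)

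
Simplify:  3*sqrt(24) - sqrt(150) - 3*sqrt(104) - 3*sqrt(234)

-15*sqrt(26) + sqrt(6)

3*sqrt(24) = 6*sqrt(6); sqrt(150) = 5*sqrt(6); 3*sqrt(104) = 6*sqrt(26); 3*sqrt(234) = 9*sqrt(26)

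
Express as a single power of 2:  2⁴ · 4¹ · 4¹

2⁴ = 2^4; 4¹ = 2^2; 4¹ = 2^2
Combine exponents: 2^8

2^8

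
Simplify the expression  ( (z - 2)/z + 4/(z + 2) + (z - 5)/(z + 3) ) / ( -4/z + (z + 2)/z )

(2*z^3 + 4*z^2 - 2*z - 12)/(z^3 + 3*z^2 - 4*z - 12)

Numerator: (z - 2)/z + 4/(z + 2) + (z - 5)/(z + 3) = (2*z^3 + 4*z^2 - 2*z - 12)/(z^3 + 5*z^2 + 6*z)
Denominator: -4/z + (z + 2)/z = (z - 2)/z
Divide: ((2*z^3 + 4*z^2 - 2*z - 12)/(z^3 + 5*z^2 + 6*z)) · (z/(z - 2)) = (2*z^3 + 4*z^2 - 2*z - 12)/(z^3 + 3*z^2 - 4*z - 12)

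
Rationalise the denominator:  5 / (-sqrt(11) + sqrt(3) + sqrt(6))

(5*sqrt(11) + 20*sqrt(6) + 35*sqrt(3) + 15*sqrt(22))/34

Group as (sqrt(3) + sqrt(6)) - sqrt(11); multiply by (sqrt(3) + sqrt(6)) + sqrt(11), then rationalise the remaining surd.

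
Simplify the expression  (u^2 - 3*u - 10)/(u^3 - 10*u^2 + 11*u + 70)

1/(u - 7)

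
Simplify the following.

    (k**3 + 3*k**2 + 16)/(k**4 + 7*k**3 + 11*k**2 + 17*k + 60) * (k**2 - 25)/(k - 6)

Factor: k**3 + 3*k**2 + 16 = (k**2 - k + 4)*(k + 4);  k**4 + 7*k**3 + 11*k**2 + 17*k + 60 = (k + 5)*(k**2 - k + 4)*(k + 3);  k**2 - 25 = (k + 5)*(k - 5)
Cancel the common factors (k**2 - k + 4), (k + 5).

(k**2 - k - 20)/(k**2 - 3*k - 18)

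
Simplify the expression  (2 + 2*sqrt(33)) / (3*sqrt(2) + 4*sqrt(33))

Multiply numerator and denominator by -3*sqrt(2) + 4*sqrt(33).
Denominator becomes 510; numerator becomes -6*sqrt(66) - 6*sqrt(2) + 8*sqrt(33) + 264.

(-3*sqrt(66) - 3*sqrt(2) + 4*sqrt(33) + 132)/255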